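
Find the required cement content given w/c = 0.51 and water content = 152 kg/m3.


Cement = water / (w/c)
= 152 / 0.51
= 298.0 kg/m3

298.0


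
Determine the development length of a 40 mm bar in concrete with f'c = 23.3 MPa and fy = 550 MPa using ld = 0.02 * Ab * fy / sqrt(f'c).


Ab = pi * 40^2 / 4 = 1256.637 mm2
ld = 0.02 * 1256.637 * 550 / sqrt(23.3)
= 2863.7 mm

2863.7


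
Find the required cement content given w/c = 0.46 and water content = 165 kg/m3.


Cement = water / (w/c)
= 165 / 0.46
= 358.7 kg/m3

358.7


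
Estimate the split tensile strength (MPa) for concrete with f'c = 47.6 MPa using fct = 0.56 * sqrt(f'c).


fct = 0.56 * sqrt(47.6)
= 0.56 * 6.899
= 3.864 MPa

3.864


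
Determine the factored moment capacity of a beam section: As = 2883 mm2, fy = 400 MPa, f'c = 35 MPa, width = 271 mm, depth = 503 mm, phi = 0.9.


a = As * fy / (0.85 * f'c * b)
= 2883 * 400 / (0.85 * 35 * 271)
= 143.037 mm
Mn = As * fy * (d - a/2) / 10^6
= 497.5845 kN-m
phi*Mn = 0.9 * 497.5845 = 447.83 kN-m

447.83


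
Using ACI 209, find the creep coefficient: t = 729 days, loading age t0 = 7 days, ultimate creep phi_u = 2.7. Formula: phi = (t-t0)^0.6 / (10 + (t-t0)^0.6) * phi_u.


dt = 729 - 7 = 722
phi = 722^0.6 / (10 + 722^0.6) * 2.7
= 2.264

2.264


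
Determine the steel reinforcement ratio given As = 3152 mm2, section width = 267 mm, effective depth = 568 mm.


rho = As / (b * d)
= 3152 / (267 * 568)
= 0.0208

0.0208


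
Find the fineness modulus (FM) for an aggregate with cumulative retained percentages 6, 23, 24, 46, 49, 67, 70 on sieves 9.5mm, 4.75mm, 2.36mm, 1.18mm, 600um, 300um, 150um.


FM = sum(cumulative % retained) / 100
= 285 / 100
= 2.85

2.85


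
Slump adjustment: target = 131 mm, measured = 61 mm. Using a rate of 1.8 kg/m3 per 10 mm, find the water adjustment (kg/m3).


Difference = 131 - 61 = 70 mm
Water adjustment = 70 * 1.8 / 10 = 12.6 kg/m3

12.6


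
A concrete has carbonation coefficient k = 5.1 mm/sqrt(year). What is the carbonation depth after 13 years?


depth = k * sqrt(t)
= 5.1 * sqrt(13)
= 18.39 mm

18.39


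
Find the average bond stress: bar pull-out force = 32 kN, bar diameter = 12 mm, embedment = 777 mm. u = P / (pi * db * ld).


u = P / (pi * db * ld)
= 32 * 1000 / (pi * 12 * 777)
= 1.092 MPa

1.092


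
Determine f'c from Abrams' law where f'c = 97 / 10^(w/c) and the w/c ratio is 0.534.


f'c = 97 / 10^0.534
= 97 / 3.42
= 28.36 MPa

28.36


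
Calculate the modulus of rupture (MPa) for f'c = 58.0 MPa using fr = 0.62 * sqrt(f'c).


fr = 0.62 * sqrt(58.0)
= 4.722 MPa

4.722


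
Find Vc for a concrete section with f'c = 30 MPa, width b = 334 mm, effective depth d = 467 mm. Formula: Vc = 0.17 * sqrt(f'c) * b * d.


Vc = 0.17 * sqrt(30) * 334 * 467 / 1000
= 145.24 kN

145.24


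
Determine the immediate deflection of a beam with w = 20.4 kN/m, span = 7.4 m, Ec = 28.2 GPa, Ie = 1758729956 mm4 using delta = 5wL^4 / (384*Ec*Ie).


Convert: L = 7.4 m = 7400 mm, Ec = 28.2 GPa = 28200 MPa
delta = 5 * 20.4 * 7400^4 / (384 * 28200 * 1758729956)
= 16.06 mm

16.06


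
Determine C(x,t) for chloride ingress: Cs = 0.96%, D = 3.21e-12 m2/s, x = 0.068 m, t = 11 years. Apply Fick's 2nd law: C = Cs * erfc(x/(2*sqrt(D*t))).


t_seconds = 11 * 365.25 * 24 * 3600 = 347133600.0 s
arg = 0.068 / (2 * sqrt(3.21e-12 * 347133600.0))
= 1.0185
erfc(1.0185) = 0.1497
C = 0.96 * 0.1497 = 0.1438%

0.1438


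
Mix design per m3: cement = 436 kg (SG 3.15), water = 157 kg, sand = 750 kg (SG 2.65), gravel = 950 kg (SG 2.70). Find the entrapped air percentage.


Vol cement = 436 / (3.15 * 1000) = 0.138413 m3
Vol water = 157 / 1000 = 0.157 m3
Vol sand = 750 / (2.65 * 1000) = 0.283019 m3
Vol gravel = 950 / (2.70 * 1000) = 0.351852 m3
Total solid + water volume = 0.930283 m3
Air = (1 - 0.930283) * 100 = 6.97%

6.97


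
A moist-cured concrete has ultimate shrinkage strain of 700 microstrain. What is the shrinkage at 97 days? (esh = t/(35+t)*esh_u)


esh(97) = 97 / (35 + 97) * 700
= 97 / 132 * 700
= 514.4 microstrain

514.4


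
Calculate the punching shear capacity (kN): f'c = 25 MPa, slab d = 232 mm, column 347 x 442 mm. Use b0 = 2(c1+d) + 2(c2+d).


b0 = 2*(347 + 232) + 2*(442 + 232) = 2506 mm
Vc = 0.33 * sqrt(25) * 2506 * 232 / 1000
= 959.3 kN

959.3


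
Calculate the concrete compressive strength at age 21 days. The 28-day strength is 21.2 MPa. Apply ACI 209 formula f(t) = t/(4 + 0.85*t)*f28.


f(21) = 21 / (4 + 0.85 * 21) * 21.2
= 21 / 21.85 * 21.2
= 20.38 MPa

20.38


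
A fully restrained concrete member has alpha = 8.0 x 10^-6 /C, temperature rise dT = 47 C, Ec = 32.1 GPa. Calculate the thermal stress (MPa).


sigma = alpha * dT * Ec
= 8.0e-6 * 47 * 32.1 * 1000
= 12.07 MPa

12.07


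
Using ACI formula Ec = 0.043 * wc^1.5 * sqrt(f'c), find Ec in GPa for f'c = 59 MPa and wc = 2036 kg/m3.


Ec = 0.043 * 2036^1.5 * sqrt(59) / 1000
= 30.34 GPa

30.34


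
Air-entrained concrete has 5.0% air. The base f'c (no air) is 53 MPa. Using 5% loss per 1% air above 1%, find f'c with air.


Strength loss = (5.0 - 1) * 5 = 20.0%
f'c = 53 * (1 - 20.0/100)
= 42.4 MPa

42.4


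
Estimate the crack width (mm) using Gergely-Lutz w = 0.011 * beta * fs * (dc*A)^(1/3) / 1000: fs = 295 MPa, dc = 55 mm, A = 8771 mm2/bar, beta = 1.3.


w = 0.011 * beta * fs * (dc * A)^(1/3) / 1000
= 0.011 * 1.3 * 295 * (55 * 8771)^(1/3) / 1000
= 0.331 mm

0.331


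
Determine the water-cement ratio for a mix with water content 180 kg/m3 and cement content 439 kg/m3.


w/c = water / cement
w/c = 180 / 439 = 0.41

0.41


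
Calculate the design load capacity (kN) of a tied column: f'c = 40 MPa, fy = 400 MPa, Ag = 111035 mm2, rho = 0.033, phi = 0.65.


Ast = rho * Ag = 0.033 * 111035 = 3664.155 mm2
phi*Pn = 0.65 * 0.80 * (0.85 * 40 * (111035 - 3664.155) + 400 * 3664.155) / 1000
= 2660.46 kN

2660.46


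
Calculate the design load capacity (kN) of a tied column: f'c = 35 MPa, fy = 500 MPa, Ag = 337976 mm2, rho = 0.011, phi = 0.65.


Ast = rho * Ag = 0.011 * 337976 = 3717.736 mm2
phi*Pn = 0.65 * 0.80 * (0.85 * 35 * (337976 - 3717.736) + 500 * 3717.736) / 1000
= 6137.59 kN

6137.59


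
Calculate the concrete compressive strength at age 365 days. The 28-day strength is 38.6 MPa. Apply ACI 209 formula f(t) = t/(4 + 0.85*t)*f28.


f(365) = 365 / (4 + 0.85 * 365) * 38.6
= 365 / 314.25 * 38.6
= 44.83 MPa

44.83


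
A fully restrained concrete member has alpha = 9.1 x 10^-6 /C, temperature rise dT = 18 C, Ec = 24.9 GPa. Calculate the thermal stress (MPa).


sigma = alpha * dT * Ec
= 9.1e-6 * 18 * 24.9 * 1000
= 4.079 MPa

4.079


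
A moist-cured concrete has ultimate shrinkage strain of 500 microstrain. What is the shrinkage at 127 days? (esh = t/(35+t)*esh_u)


esh(127) = 127 / (35 + 127) * 500
= 127 / 162 * 500
= 392.0 microstrain

392.0


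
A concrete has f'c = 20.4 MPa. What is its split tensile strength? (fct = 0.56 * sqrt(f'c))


fct = 0.56 * sqrt(20.4)
= 0.56 * 4.517
= 2.529 MPa

2.529


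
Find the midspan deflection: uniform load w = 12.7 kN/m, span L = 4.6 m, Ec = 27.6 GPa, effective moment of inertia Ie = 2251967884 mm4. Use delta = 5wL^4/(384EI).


Convert: L = 4.6 m = 4600 mm, Ec = 27.6 GPa = 27600 MPa
delta = 5 * 12.7 * 4600^4 / (384 * 27600 * 2251967884)
= 1.19 mm

1.19


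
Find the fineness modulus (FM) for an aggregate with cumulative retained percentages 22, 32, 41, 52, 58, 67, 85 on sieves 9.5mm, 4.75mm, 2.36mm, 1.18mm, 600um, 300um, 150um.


FM = sum(cumulative % retained) / 100
= 357 / 100
= 3.57

3.57


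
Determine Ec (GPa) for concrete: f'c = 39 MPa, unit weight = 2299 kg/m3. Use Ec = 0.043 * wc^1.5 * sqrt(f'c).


Ec = 0.043 * 2299^1.5 * sqrt(39) / 1000
= 29.6 GPa

29.6


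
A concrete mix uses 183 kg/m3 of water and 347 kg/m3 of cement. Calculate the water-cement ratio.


w/c = water / cement
w/c = 183 / 347 = 0.527

0.527


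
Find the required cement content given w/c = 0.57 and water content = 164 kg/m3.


Cement = water / (w/c)
= 164 / 0.57
= 287.7 kg/m3

287.7


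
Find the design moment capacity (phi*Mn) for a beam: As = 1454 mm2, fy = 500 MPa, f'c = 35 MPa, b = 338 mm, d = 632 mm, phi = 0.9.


a = As * fy / (0.85 * f'c * b)
= 1454 * 500 / (0.85 * 35 * 338)
= 72.2987 mm
Mn = As * fy * (d - a/2) / 10^6
= 433.1834 kN-m
phi*Mn = 0.9 * 433.1834 = 389.87 kN-m

389.87


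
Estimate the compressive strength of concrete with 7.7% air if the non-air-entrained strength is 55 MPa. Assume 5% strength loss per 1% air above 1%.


Strength loss = (7.7 - 1) * 5 = 33.5%
f'c = 55 * (1 - 33.5/100)
= 36.58 MPa

36.58


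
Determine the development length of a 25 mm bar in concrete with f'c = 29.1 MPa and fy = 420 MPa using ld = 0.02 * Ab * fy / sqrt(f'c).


Ab = pi * 25^2 / 4 = 490.874 mm2
ld = 0.02 * 490.874 * 420 / sqrt(29.1)
= 764.4 mm

764.4


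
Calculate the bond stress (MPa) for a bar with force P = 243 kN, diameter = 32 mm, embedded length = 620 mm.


u = P / (pi * db * ld)
= 243 * 1000 / (pi * 32 * 620)
= 3.899 MPa

3.899


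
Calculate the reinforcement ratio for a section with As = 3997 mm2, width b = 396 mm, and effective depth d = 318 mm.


rho = As / (b * d)
= 3997 / (396 * 318)
= 0.0317

0.0317


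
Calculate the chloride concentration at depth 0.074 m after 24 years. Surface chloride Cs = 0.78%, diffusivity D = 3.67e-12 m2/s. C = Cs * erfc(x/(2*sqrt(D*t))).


t_seconds = 24 * 365.25 * 24 * 3600 = 757382400.0 s
arg = 0.074 / (2 * sqrt(3.67e-12 * 757382400.0))
= 0.7018
erfc(0.7018) = 0.321
C = 0.78 * 0.321 = 0.2503%

0.2503


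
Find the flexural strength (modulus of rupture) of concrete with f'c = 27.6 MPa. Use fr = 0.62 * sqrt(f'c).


fr = 0.62 * sqrt(27.6)
= 3.257 MPa

3.257


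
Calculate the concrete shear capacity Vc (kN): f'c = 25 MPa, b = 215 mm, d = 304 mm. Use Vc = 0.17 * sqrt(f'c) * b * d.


Vc = 0.17 * sqrt(25) * 215 * 304 / 1000
= 55.56 kN

55.56


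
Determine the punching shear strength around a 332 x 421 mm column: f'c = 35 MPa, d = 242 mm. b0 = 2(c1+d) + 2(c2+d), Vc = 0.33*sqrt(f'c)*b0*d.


b0 = 2*(332 + 242) + 2*(421 + 242) = 2474 mm
Vc = 0.33 * sqrt(35) * 2474 * 242 / 1000
= 1168.86 kN

1168.86


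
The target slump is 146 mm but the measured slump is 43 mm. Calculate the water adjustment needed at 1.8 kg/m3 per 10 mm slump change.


Difference = 146 - 43 = 103 mm
Water adjustment = 103 * 1.8 / 10 = 18.5 kg/m3

18.5


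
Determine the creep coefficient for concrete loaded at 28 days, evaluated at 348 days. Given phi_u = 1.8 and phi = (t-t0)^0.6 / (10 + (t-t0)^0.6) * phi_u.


dt = 348 - 28 = 320
phi = 320^0.6 / (10 + 320^0.6) * 1.8
= 1.37

1.37


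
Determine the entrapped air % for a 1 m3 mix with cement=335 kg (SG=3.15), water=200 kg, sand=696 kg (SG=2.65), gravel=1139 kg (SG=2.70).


Vol cement = 335 / (3.15 * 1000) = 0.106349 m3
Vol water = 200 / 1000 = 0.2 m3
Vol sand = 696 / (2.65 * 1000) = 0.262642 m3
Vol gravel = 1139 / (2.70 * 1000) = 0.421852 m3
Total solid + water volume = 0.990843 m3
Air = (1 - 0.990843) * 100 = 0.92%

0.92


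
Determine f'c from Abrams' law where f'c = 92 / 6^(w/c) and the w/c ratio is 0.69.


f'c = 92 / 6^0.69
= 92 / 3.443
= 26.72 MPa

26.72


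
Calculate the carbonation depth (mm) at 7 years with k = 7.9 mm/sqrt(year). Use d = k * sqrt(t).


depth = k * sqrt(t)
= 7.9 * sqrt(7)
= 20.9 mm

20.9


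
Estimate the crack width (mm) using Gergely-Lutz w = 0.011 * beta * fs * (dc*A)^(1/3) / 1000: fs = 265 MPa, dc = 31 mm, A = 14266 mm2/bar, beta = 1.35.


w = 0.011 * beta * fs * (dc * A)^(1/3) / 1000
= 0.011 * 1.35 * 265 * (31 * 14266)^(1/3) / 1000
= 0.3 mm

0.3


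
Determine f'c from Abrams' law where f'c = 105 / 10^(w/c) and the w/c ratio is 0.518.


f'c = 105 / 10^0.518
= 105 / 3.296
= 31.86 MPa

31.86


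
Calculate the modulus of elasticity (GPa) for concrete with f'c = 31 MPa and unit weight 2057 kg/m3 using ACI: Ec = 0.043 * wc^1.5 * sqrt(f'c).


Ec = 0.043 * 2057^1.5 * sqrt(31) / 1000
= 22.34 GPa

22.34


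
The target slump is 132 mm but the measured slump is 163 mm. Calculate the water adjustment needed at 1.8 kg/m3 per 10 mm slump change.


Difference = 132 - 163 = -31 mm
Water adjustment = -31 * 1.8 / 10 = -5.6 kg/m3

-5.6


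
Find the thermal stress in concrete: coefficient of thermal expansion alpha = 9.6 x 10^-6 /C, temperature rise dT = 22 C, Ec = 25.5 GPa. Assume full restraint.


sigma = alpha * dT * Ec
= 9.6e-6 * 22 * 25.5 * 1000
= 5.386 MPa

5.386


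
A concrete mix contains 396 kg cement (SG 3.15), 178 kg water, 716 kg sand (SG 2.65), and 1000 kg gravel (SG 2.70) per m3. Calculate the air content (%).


Vol cement = 396 / (3.15 * 1000) = 0.125714 m3
Vol water = 178 / 1000 = 0.178 m3
Vol sand = 716 / (2.65 * 1000) = 0.270189 m3
Vol gravel = 1000 / (2.70 * 1000) = 0.37037 m3
Total solid + water volume = 0.944273 m3
Air = (1 - 0.944273) * 100 = 5.57%

5.57


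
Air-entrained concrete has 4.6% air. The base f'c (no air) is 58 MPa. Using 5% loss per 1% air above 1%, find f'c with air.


Strength loss = (4.6 - 1) * 5 = 18.0%
f'c = 58 * (1 - 18.0/100)
= 47.56 MPa

47.56


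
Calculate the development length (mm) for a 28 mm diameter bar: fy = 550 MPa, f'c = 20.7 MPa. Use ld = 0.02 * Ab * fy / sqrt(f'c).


Ab = pi * 28^2 / 4 = 615.752 mm2
ld = 0.02 * 615.752 * 550 / sqrt(20.7)
= 1488.7 mm

1488.7


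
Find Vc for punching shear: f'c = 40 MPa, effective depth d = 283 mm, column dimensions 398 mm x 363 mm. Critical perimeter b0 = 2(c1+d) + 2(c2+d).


b0 = 2*(398 + 283) + 2*(363 + 283) = 2654 mm
Vc = 0.33 * sqrt(40) * 2654 * 283 / 1000
= 1567.59 kN

1567.59


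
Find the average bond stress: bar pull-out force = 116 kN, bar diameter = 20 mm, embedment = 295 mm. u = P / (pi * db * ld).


u = P / (pi * db * ld)
= 116 * 1000 / (pi * 20 * 295)
= 6.258 MPa

6.258


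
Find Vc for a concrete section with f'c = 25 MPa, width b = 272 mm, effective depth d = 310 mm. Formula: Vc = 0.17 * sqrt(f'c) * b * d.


Vc = 0.17 * sqrt(25) * 272 * 310 / 1000
= 71.67 kN

71.67


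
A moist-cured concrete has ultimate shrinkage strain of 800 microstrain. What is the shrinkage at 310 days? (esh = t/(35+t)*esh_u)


esh(310) = 310 / (35 + 310) * 800
= 310 / 345 * 800
= 718.8 microstrain

718.8


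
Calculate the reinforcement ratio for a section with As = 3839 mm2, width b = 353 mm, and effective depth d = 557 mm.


rho = As / (b * d)
= 3839 / (353 * 557)
= 0.0195

0.0195


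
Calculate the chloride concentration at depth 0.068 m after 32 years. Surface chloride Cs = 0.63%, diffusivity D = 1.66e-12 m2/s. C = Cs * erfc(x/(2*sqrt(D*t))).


t_seconds = 32 * 365.25 * 24 * 3600 = 1009843200.0 s
arg = 0.068 / (2 * sqrt(1.66e-12 * 1009843200.0))
= 0.8304
erfc(0.8304) = 0.2402
C = 0.63 * 0.2402 = 0.1514%

0.1514


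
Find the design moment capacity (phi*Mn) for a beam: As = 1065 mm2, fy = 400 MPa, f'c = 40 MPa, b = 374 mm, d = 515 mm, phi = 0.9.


a = As * fy / (0.85 * f'c * b)
= 1065 * 400 / (0.85 * 40 * 374)
= 33.5011 mm
Mn = As * fy * (d - a/2) / 10^6
= 212.2543 kN-m
phi*Mn = 0.9 * 212.2543 = 191.03 kN-m

191.03


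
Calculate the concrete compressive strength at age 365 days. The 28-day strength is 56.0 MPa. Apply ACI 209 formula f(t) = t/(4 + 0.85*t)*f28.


f(365) = 365 / (4 + 0.85 * 365) * 56.0
= 365 / 314.25 * 56.0
= 65.04 MPa

65.04


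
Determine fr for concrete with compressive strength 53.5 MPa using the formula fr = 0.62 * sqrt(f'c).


fr = 0.62 * sqrt(53.5)
= 4.535 MPa

4.535


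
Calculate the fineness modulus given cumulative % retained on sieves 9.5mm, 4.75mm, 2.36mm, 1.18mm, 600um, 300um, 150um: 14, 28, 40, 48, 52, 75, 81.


FM = sum(cumulative % retained) / 100
= 338 / 100
= 3.38

3.38


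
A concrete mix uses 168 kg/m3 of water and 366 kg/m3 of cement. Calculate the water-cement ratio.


w/c = water / cement
w/c = 168 / 366 = 0.459

0.459


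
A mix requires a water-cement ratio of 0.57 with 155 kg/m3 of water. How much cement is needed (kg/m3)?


Cement = water / (w/c)
= 155 / 0.57
= 271.9 kg/m3

271.9


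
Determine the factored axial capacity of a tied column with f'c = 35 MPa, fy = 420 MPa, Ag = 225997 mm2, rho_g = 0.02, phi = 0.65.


Ast = rho * Ag = 0.02 * 225997 = 4519.94 mm2
phi*Pn = 0.65 * 0.80 * (0.85 * 35 * (225997 - 4519.94) + 420 * 4519.94) / 1000
= 4413.41 kN

4413.41


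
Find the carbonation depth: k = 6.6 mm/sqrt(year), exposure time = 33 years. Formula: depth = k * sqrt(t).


depth = k * sqrt(t)
= 6.6 * sqrt(33)
= 37.91 mm

37.91


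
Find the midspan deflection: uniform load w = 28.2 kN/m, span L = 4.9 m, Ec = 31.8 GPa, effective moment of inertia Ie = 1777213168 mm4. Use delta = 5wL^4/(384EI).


Convert: L = 4.9 m = 4900 mm, Ec = 31.8 GPa = 31800 MPa
delta = 5 * 28.2 * 4900^4 / (384 * 31800 * 1777213168)
= 3.75 mm

3.75


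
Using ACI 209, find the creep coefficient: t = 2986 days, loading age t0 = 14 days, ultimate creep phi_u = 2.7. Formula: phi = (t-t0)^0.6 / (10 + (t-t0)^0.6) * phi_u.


dt = 2986 - 14 = 2972
phi = 2972^0.6 / (10 + 2972^0.6) * 2.7
= 2.494

2.494


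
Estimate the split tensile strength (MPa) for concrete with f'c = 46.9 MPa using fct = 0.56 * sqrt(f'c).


fct = 0.56 * sqrt(46.9)
= 0.56 * 6.848
= 3.835 MPa

3.835


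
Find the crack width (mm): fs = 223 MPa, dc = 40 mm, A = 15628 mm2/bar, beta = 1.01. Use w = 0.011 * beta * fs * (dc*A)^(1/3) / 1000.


w = 0.011 * beta * fs * (dc * A)^(1/3) / 1000
= 0.011 * 1.01 * 223 * (40 * 15628)^(1/3) / 1000
= 0.212 mm

0.212


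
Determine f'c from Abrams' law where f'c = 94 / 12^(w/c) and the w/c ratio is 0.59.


f'c = 94 / 12^0.59
= 94 / 4.332
= 21.7 MPa

21.7


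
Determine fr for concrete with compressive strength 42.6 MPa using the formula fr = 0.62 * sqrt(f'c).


fr = 0.62 * sqrt(42.6)
= 4.047 MPa

4.047


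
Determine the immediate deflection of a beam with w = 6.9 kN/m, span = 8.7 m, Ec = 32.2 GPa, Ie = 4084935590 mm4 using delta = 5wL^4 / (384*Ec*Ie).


Convert: L = 8.7 m = 8700 mm, Ec = 32.2 GPa = 32200 MPa
delta = 5 * 6.9 * 8700^4 / (384 * 32200 * 4084935590)
= 3.91 mm

3.91


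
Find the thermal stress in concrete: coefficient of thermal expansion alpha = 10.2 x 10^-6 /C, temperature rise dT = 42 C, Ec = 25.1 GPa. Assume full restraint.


sigma = alpha * dT * Ec
= 10.2e-6 * 42 * 25.1 * 1000
= 10.753 MPa

10.753


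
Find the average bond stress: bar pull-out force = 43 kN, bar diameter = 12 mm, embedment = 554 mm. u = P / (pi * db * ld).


u = P / (pi * db * ld)
= 43 * 1000 / (pi * 12 * 554)
= 2.059 MPa

2.059


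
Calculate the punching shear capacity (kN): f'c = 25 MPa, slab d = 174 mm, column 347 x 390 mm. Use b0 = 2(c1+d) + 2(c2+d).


b0 = 2*(347 + 174) + 2*(390 + 174) = 2170 mm
Vc = 0.33 * sqrt(25) * 2170 * 174 / 1000
= 623.01 kN

623.01


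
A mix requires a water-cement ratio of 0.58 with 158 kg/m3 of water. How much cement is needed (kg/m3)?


Cement = water / (w/c)
= 158 / 0.58
= 272.4 kg/m3

272.4


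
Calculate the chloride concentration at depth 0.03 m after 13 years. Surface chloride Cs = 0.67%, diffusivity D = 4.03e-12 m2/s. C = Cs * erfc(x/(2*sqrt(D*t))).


t_seconds = 13 * 365.25 * 24 * 3600 = 410248800.0 s
arg = 0.03 / (2 * sqrt(4.03e-12 * 410248800.0))
= 0.3689
erfc(0.3689) = 0.6019
C = 0.67 * 0.6019 = 0.4033%

0.4033


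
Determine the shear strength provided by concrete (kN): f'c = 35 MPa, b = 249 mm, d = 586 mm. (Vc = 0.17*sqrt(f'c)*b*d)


Vc = 0.17 * sqrt(35) * 249 * 586 / 1000
= 146.75 kN

146.75


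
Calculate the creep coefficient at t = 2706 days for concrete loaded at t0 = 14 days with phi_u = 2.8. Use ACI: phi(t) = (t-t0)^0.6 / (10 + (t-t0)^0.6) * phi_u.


dt = 2706 - 14 = 2692
phi = 2692^0.6 / (10 + 2692^0.6) * 2.8
= 2.575

2.575


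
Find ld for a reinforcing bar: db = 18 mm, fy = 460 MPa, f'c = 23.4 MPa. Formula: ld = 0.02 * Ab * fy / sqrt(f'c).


Ab = pi * 18^2 / 4 = 254.469 mm2
ld = 0.02 * 254.469 * 460 / sqrt(23.4)
= 484.0 mm

484.0


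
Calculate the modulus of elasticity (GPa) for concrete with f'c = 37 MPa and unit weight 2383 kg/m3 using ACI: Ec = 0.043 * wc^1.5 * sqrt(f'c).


Ec = 0.043 * 2383^1.5 * sqrt(37) / 1000
= 30.43 GPa

30.43


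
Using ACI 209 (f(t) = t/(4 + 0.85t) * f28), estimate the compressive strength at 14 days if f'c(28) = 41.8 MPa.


f(14) = 14 / (4 + 0.85 * 14) * 41.8
= 14 / 15.9 * 41.8
= 36.81 MPa

36.81


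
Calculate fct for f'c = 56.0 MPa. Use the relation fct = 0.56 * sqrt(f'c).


fct = 0.56 * sqrt(56.0)
= 0.56 * 7.483
= 4.191 MPa

4.191


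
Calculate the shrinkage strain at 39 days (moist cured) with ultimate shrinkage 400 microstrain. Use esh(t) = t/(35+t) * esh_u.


esh(39) = 39 / (35 + 39) * 400
= 39 / 74 * 400
= 210.8 microstrain

210.8


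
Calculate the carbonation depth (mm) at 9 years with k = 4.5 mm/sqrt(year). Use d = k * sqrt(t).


depth = k * sqrt(t)
= 4.5 * sqrt(9)
= 13.5 mm

13.5


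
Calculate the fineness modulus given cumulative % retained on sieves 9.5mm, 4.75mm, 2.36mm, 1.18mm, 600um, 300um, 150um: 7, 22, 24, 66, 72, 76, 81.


FM = sum(cumulative % retained) / 100
= 348 / 100
= 3.48

3.48


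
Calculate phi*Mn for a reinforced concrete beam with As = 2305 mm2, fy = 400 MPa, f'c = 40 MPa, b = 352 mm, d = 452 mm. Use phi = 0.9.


a = As * fy / (0.85 * f'c * b)
= 2305 * 400 / (0.85 * 40 * 352)
= 77.0388 mm
Mn = As * fy * (d - a/2) / 10^6
= 381.2291 kN-m
phi*Mn = 0.9 * 381.2291 = 343.11 kN-m

343.11


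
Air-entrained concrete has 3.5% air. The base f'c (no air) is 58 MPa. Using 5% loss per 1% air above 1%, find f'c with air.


Strength loss = (3.5 - 1) * 5 = 12.5%
f'c = 58 * (1 - 12.5/100)
= 50.75 MPa

50.75


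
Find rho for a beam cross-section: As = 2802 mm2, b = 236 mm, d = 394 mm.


rho = As / (b * d)
= 2802 / (236 * 394)
= 0.0301

0.0301


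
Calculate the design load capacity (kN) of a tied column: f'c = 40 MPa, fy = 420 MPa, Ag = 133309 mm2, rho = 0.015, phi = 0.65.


Ast = rho * Ag = 0.015 * 133309 = 1999.635 mm2
phi*Pn = 0.65 * 0.80 * (0.85 * 40 * (133309 - 1999.635) + 420 * 1999.635) / 1000
= 2758.27 kN

2758.27


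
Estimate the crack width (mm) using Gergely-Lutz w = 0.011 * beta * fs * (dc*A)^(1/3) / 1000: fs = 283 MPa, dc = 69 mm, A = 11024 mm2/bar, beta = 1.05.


w = 0.011 * beta * fs * (dc * A)^(1/3) / 1000
= 0.011 * 1.05 * 283 * (69 * 11024)^(1/3) / 1000
= 0.298 mm

0.298


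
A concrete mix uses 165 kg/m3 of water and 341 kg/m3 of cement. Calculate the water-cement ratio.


w/c = water / cement
w/c = 165 / 341 = 0.484

0.484


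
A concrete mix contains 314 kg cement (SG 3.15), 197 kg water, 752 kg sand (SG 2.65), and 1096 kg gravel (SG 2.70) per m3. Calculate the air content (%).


Vol cement = 314 / (3.15 * 1000) = 0.099683 m3
Vol water = 197 / 1000 = 0.197 m3
Vol sand = 752 / (2.65 * 1000) = 0.283774 m3
Vol gravel = 1096 / (2.70 * 1000) = 0.405926 m3
Total solid + water volume = 0.986382 m3
Air = (1 - 0.986382) * 100 = 1.36%

1.36


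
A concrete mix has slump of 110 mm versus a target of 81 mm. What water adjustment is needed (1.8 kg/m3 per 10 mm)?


Difference = 81 - 110 = -29 mm
Water adjustment = -29 * 1.8 / 10 = -5.2 kg/m3

-5.2


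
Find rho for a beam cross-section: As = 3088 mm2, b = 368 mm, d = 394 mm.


rho = As / (b * d)
= 3088 / (368 * 394)
= 0.0213

0.0213


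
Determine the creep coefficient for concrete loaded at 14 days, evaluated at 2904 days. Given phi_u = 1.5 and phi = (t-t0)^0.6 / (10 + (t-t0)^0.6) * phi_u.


dt = 2904 - 14 = 2890
phi = 2890^0.6 / (10 + 2890^0.6) * 1.5
= 1.384

1.384


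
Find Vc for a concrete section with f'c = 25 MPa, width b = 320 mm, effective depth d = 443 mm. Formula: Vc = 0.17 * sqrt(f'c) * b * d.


Vc = 0.17 * sqrt(25) * 320 * 443 / 1000
= 120.5 kN

120.5


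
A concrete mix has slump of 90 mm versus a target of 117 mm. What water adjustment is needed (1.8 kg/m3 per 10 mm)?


Difference = 117 - 90 = 27 mm
Water adjustment = 27 * 1.8 / 10 = 4.9 kg/m3

4.9


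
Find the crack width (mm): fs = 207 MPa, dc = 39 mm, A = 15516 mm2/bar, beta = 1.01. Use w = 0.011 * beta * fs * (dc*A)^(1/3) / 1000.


w = 0.011 * beta * fs * (dc * A)^(1/3) / 1000
= 0.011 * 1.01 * 207 * (39 * 15516)^(1/3) / 1000
= 0.195 mm

0.195


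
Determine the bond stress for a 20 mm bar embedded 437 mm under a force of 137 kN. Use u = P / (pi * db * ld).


u = P / (pi * db * ld)
= 137 * 1000 / (pi * 20 * 437)
= 4.99 MPa

4.99


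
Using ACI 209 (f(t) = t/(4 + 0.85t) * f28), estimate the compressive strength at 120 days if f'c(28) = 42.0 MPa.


f(120) = 120 / (4 + 0.85 * 120) * 42.0
= 120 / 106.0 * 42.0
= 47.55 MPa

47.55


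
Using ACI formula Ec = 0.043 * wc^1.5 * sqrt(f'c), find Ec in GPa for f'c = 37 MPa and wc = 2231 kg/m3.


Ec = 0.043 * 2231^1.5 * sqrt(37) / 1000
= 27.56 GPa

27.56


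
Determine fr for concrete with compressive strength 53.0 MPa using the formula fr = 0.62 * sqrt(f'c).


fr = 0.62 * sqrt(53.0)
= 4.514 MPa

4.514


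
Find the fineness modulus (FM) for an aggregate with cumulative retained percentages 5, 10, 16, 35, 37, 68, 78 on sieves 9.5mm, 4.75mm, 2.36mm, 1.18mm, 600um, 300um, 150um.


FM = sum(cumulative % retained) / 100
= 249 / 100
= 2.49

2.49


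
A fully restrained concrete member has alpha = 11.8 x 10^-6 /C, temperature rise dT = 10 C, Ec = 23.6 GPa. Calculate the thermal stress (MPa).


sigma = alpha * dT * Ec
= 11.8e-6 * 10 * 23.6 * 1000
= 2.785 MPa

2.785


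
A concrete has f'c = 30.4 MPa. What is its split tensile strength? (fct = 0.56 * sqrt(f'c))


fct = 0.56 * sqrt(30.4)
= 0.56 * 5.514
= 3.088 MPa

3.088


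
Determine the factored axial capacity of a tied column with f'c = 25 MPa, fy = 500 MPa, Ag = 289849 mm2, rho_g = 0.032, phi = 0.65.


Ast = rho * Ag = 0.032 * 289849 = 9275.168 mm2
phi*Pn = 0.65 * 0.80 * (0.85 * 25 * (289849 - 9275.168) + 500 * 9275.168) / 1000
= 5511.88 kN

5511.88


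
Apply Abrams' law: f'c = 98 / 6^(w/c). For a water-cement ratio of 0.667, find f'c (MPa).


f'c = 98 / 6^0.667
= 98 / 3.304
= 29.66 MPa

29.66


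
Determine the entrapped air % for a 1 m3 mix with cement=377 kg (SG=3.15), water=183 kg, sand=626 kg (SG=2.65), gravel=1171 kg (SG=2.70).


Vol cement = 377 / (3.15 * 1000) = 0.119683 m3
Vol water = 183 / 1000 = 0.183 m3
Vol sand = 626 / (2.65 * 1000) = 0.236226 m3
Vol gravel = 1171 / (2.70 * 1000) = 0.433704 m3
Total solid + water volume = 0.972613 m3
Air = (1 - 0.972613) * 100 = 2.74%

2.74


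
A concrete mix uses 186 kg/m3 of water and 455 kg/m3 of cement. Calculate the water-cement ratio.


w/c = water / cement
w/c = 186 / 455 = 0.409

0.409


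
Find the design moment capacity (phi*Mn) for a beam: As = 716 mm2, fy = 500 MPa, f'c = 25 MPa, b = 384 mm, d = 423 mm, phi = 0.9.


a = As * fy / (0.85 * f'c * b)
= 716 * 500 / (0.85 * 25 * 384)
= 43.8725 mm
Mn = As * fy * (d - a/2) / 10^6
= 143.5808 kN-m
phi*Mn = 0.9 * 143.5808 = 129.22 kN-m

129.22


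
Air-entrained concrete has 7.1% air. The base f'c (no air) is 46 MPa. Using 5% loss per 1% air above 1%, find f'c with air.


Strength loss = (7.1 - 1) * 5 = 30.5%
f'c = 46 * (1 - 30.5/100)
= 31.97 MPa

31.97


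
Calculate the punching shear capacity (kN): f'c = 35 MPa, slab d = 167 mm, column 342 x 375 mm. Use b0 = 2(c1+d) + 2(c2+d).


b0 = 2*(342 + 167) + 2*(375 + 167) = 2102 mm
Vc = 0.33 * sqrt(35) * 2102 * 167 / 1000
= 685.33 kN

685.33


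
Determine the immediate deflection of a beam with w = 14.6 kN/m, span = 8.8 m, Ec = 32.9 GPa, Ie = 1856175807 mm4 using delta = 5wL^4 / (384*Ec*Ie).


Convert: L = 8.8 m = 8800 mm, Ec = 32.9 GPa = 32900 MPa
delta = 5 * 14.6 * 8800^4 / (384 * 32900 * 1856175807)
= 18.67 mm

18.67


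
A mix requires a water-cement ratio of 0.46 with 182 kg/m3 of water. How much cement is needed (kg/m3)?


Cement = water / (w/c)
= 182 / 0.46
= 395.7 kg/m3

395.7


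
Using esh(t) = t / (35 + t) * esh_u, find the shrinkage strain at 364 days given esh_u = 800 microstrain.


esh(364) = 364 / (35 + 364) * 800
= 364 / 399 * 800
= 729.8 microstrain

729.8


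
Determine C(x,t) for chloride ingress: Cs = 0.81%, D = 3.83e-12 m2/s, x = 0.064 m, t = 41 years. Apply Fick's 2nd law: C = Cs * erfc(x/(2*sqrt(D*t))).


t_seconds = 41 * 365.25 * 24 * 3600 = 1293861600.0 s
arg = 0.064 / (2 * sqrt(3.83e-12 * 1293861600.0))
= 0.4546
erfc(0.4546) = 0.5203
C = 0.81 * 0.5203 = 0.4215%

0.4215


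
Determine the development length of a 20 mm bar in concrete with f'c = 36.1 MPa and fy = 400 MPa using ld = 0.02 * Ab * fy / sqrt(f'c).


Ab = pi * 20^2 / 4 = 314.159 mm2
ld = 0.02 * 314.159 * 400 / sqrt(36.1)
= 418.3 mm

418.3


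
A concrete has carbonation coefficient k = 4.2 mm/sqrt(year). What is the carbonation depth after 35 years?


depth = k * sqrt(t)
= 4.2 * sqrt(35)
= 24.85 mm

24.85


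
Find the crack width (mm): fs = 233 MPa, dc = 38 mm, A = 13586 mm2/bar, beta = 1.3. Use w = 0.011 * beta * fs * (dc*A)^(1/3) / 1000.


w = 0.011 * beta * fs * (dc * A)^(1/3) / 1000
= 0.011 * 1.3 * 233 * (38 * 13586)^(1/3) / 1000
= 0.267 mm

0.267


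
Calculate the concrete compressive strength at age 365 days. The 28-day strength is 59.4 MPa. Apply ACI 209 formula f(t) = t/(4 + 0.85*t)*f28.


f(365) = 365 / (4 + 0.85 * 365) * 59.4
= 365 / 314.25 * 59.4
= 68.99 MPa

68.99


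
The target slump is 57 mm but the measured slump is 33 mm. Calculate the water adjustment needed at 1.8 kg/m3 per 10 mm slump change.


Difference = 57 - 33 = 24 mm
Water adjustment = 24 * 1.8 / 10 = 4.3 kg/m3

4.3


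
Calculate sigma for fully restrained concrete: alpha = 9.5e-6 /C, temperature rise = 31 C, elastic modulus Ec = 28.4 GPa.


sigma = alpha * dT * Ec
= 9.5e-6 * 31 * 28.4 * 1000
= 8.364 MPa

8.364


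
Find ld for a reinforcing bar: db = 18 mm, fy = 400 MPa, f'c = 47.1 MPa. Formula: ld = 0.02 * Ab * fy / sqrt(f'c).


Ab = pi * 18^2 / 4 = 254.469 mm2
ld = 0.02 * 254.469 * 400 / sqrt(47.1)
= 296.6 mm

296.6


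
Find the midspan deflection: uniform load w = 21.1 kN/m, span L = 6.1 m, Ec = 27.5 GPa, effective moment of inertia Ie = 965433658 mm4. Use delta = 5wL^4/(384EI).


Convert: L = 6.1 m = 6100 mm, Ec = 27.5 GPa = 27500 MPa
delta = 5 * 21.1 * 6100^4 / (384 * 27500 * 965433658)
= 14.33 mm

14.33


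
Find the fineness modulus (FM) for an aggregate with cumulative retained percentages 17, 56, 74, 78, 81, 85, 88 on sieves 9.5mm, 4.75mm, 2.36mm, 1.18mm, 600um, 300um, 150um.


FM = sum(cumulative % retained) / 100
= 479 / 100
= 4.79

4.79


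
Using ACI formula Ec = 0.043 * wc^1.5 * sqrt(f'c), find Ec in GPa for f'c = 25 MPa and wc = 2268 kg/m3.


Ec = 0.043 * 2268^1.5 * sqrt(25) / 1000
= 23.22 GPa

23.22


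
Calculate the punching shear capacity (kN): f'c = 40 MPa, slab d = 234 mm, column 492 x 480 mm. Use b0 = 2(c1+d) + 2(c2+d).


b0 = 2*(492 + 234) + 2*(480 + 234) = 2880 mm
Vc = 0.33 * sqrt(40) * 2880 * 234 / 1000
= 1406.54 kN

1406.54


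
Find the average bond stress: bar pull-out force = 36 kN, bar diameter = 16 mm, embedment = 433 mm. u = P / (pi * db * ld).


u = P / (pi * db * ld)
= 36 * 1000 / (pi * 16 * 433)
= 1.654 MPa

1.654


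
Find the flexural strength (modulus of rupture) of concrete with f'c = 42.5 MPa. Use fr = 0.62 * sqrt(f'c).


fr = 0.62 * sqrt(42.5)
= 4.042 MPa

4.042


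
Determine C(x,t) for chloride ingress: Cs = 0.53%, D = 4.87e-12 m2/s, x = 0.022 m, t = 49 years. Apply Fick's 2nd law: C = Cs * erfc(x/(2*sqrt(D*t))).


t_seconds = 49 * 365.25 * 24 * 3600 = 1546322400.0 s
arg = 0.022 / (2 * sqrt(4.87e-12 * 1546322400.0))
= 0.1268
erfc(0.1268) = 0.8577
C = 0.53 * 0.8577 = 0.4546%

0.4546


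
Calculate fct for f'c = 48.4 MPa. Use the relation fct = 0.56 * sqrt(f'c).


fct = 0.56 * sqrt(48.4)
= 0.56 * 6.957
= 3.896 MPa

3.896


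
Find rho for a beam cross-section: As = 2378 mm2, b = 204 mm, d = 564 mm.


rho = As / (b * d)
= 2378 / (204 * 564)
= 0.0207

0.0207


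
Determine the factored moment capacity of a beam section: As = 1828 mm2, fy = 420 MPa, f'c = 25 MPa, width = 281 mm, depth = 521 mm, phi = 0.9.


a = As * fy / (0.85 * f'c * b)
= 1828 * 420 / (0.85 * 25 * 281)
= 128.5761 mm
Mn = As * fy * (d - a/2) / 10^6
= 350.6452 kN-m
phi*Mn = 0.9 * 350.6452 = 315.58 kN-m

315.58


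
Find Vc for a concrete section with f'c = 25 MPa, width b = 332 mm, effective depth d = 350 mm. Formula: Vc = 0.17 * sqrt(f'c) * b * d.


Vc = 0.17 * sqrt(25) * 332 * 350 / 1000
= 98.77 kN

98.77


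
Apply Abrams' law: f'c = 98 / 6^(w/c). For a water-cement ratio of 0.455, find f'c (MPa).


f'c = 98 / 6^0.455
= 98 / 2.26
= 43.37 MPa

43.37


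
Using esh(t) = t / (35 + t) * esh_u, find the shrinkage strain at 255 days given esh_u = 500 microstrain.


esh(255) = 255 / (35 + 255) * 500
= 255 / 290 * 500
= 439.7 microstrain

439.7


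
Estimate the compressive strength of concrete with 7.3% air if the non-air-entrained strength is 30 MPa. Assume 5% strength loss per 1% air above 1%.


Strength loss = (7.3 - 1) * 5 = 31.5%
f'c = 30 * (1 - 31.5/100)
= 20.55 MPa

20.55


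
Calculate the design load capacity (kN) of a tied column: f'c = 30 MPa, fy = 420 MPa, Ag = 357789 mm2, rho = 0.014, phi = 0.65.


Ast = rho * Ag = 0.014 * 357789 = 5009.046 mm2
phi*Pn = 0.65 * 0.80 * (0.85 * 30 * (357789 - 5009.046) + 420 * 5009.046) / 1000
= 5771.84 kN

5771.84


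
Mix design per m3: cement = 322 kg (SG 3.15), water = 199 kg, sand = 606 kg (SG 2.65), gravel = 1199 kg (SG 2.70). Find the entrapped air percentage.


Vol cement = 322 / (3.15 * 1000) = 0.102222 m3
Vol water = 199 / 1000 = 0.199 m3
Vol sand = 606 / (2.65 * 1000) = 0.228679 m3
Vol gravel = 1199 / (2.70 * 1000) = 0.444074 m3
Total solid + water volume = 0.973976 m3
Air = (1 - 0.973976) * 100 = 2.6%

2.6


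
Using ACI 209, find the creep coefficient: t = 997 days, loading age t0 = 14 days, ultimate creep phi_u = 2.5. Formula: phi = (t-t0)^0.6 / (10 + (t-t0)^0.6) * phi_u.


dt = 997 - 14 = 983
phi = 983^0.6 / (10 + 983^0.6) * 2.5
= 2.155

2.155


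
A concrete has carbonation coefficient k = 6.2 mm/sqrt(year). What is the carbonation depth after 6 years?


depth = k * sqrt(t)
= 6.2 * sqrt(6)
= 15.19 mm

15.19


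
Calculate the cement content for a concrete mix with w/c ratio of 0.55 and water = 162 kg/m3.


Cement = water / (w/c)
= 162 / 0.55
= 294.5 kg/m3

294.5


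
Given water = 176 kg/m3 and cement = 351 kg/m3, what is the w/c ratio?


w/c = water / cement
w/c = 176 / 351 = 0.501

0.501


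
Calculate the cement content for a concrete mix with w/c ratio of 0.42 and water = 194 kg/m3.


Cement = water / (w/c)
= 194 / 0.42
= 461.9 kg/m3

461.9


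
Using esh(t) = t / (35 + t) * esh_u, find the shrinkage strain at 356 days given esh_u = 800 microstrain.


esh(356) = 356 / (35 + 356) * 800
= 356 / 391 * 800
= 728.4 microstrain

728.4


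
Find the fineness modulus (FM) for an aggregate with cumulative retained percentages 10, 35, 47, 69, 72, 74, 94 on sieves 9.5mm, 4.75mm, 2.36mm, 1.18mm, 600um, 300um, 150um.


FM = sum(cumulative % retained) / 100
= 401 / 100
= 4.01

4.01


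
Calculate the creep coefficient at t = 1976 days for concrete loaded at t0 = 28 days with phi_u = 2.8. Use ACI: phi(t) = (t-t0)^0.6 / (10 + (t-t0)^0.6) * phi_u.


dt = 1976 - 28 = 1948
phi = 1948^0.6 / (10 + 1948^0.6) * 2.8
= 2.531

2.531


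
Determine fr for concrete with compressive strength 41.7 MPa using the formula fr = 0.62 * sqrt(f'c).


fr = 0.62 * sqrt(41.7)
= 4.004 MPa

4.004


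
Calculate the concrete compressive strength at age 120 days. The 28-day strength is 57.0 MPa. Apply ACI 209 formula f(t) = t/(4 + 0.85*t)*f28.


f(120) = 120 / (4 + 0.85 * 120) * 57.0
= 120 / 106.0 * 57.0
= 64.53 MPa

64.53


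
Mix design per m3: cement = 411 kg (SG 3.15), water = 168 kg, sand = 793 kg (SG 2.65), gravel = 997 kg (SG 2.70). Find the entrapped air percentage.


Vol cement = 411 / (3.15 * 1000) = 0.130476 m3
Vol water = 168 / 1000 = 0.168 m3
Vol sand = 793 / (2.65 * 1000) = 0.299245 m3
Vol gravel = 997 / (2.70 * 1000) = 0.369259 m3
Total solid + water volume = 0.966981 m3
Air = (1 - 0.966981) * 100 = 3.3%

3.3


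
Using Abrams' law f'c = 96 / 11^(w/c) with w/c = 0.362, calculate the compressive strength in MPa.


f'c = 96 / 11^0.362
= 96 / 2.382
= 40.3 MPa

40.3


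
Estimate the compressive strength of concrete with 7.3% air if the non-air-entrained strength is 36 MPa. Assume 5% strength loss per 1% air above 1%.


Strength loss = (7.3 - 1) * 5 = 31.5%
f'c = 36 * (1 - 31.5/100)
= 24.66 MPa

24.66


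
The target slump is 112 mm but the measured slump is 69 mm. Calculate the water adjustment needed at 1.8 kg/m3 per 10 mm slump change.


Difference = 112 - 69 = 43 mm
Water adjustment = 43 * 1.8 / 10 = 7.7 kg/m3

7.7


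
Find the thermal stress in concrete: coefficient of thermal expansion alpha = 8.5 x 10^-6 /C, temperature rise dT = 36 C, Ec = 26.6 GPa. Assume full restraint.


sigma = alpha * dT * Ec
= 8.5e-6 * 36 * 26.6 * 1000
= 8.14 MPa

8.14


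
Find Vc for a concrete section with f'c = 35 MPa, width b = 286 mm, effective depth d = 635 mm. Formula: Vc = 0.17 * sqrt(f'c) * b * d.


Vc = 0.17 * sqrt(35) * 286 * 635 / 1000
= 182.65 kN

182.65


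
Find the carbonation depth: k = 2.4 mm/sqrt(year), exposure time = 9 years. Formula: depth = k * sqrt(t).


depth = k * sqrt(t)
= 2.4 * sqrt(9)
= 7.2 mm

7.2


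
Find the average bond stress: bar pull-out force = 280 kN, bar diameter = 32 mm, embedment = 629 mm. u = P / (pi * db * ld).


u = P / (pi * db * ld)
= 280 * 1000 / (pi * 32 * 629)
= 4.428 MPa

4.428


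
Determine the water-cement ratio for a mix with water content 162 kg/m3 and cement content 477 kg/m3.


w/c = water / cement
w/c = 162 / 477 = 0.34

0.34


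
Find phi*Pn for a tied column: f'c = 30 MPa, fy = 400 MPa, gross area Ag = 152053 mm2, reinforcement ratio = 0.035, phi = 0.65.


Ast = rho * Ag = 0.035 * 152053 = 5321.855 mm2
phi*Pn = 0.65 * 0.80 * (0.85 * 30 * (152053 - 5321.855) + 400 * 5321.855) / 1000
= 3052.6 kN

3052.6


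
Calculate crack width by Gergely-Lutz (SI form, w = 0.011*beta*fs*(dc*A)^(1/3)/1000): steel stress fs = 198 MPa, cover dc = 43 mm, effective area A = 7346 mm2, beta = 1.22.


w = 0.011 * beta * fs * (dc * A)^(1/3) / 1000
= 0.011 * 1.22 * 198 * (43 * 7346)^(1/3) / 1000
= 0.181 mm

0.181


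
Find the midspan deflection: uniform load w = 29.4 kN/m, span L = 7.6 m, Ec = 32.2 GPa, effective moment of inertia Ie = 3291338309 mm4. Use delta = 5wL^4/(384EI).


Convert: L = 7.6 m = 7600 mm, Ec = 32.2 GPa = 32200 MPa
delta = 5 * 29.4 * 7600^4 / (384 * 32200 * 3291338309)
= 12.05 mm

12.05


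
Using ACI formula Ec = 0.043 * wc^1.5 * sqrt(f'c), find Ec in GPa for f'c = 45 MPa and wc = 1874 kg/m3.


Ec = 0.043 * 1874^1.5 * sqrt(45) / 1000
= 23.4 GPa

23.4


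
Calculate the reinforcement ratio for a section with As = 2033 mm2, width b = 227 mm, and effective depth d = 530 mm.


rho = As / (b * d)
= 2033 / (227 * 530)
= 0.0169

0.0169


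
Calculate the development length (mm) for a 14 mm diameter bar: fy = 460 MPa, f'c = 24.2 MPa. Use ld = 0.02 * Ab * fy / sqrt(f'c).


Ab = pi * 14^2 / 4 = 153.938 mm2
ld = 0.02 * 153.938 * 460 / sqrt(24.2)
= 287.9 mm

287.9


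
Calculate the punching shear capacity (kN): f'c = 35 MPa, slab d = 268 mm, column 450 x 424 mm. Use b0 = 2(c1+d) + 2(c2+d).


b0 = 2*(450 + 268) + 2*(424 + 268) = 2820 mm
Vc = 0.33 * sqrt(35) * 2820 * 268 / 1000
= 1475.48 kN

1475.48


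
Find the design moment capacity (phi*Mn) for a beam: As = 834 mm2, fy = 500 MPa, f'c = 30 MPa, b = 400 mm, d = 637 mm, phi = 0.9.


a = As * fy / (0.85 * f'c * b)
= 834 * 500 / (0.85 * 30 * 400)
= 40.8824 mm
Mn = As * fy * (d - a/2) / 10^6
= 257.105 kN-m
phi*Mn = 0.9 * 257.105 = 231.39 kN-m

231.39
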